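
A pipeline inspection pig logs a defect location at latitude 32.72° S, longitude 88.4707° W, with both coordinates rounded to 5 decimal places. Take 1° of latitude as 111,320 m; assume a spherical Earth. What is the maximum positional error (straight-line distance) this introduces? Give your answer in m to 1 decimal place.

Rounding to 5 decimal places leaves each coordinate within ±5e-06° of the true value.
N–S: 5e-06° × 111320 m/° = 0.5566 m.
East–west component at 32.72°: 5e-06° × 111320 × cos 32.72° ≈ 5e-06 × 93656 ≈ 0.46828 m.
The two errors are perpendicular, so the maximum displacement is √(0.5566² + 0.46828²) ≈ 0.727385 m.

0.7 m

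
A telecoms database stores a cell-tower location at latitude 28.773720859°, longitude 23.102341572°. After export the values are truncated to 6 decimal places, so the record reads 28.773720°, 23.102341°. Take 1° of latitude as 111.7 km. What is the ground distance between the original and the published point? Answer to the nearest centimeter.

11 centimeters

The latitude changed by +0.000000859° and the longitude by +0.000000572°.
N–S: 0.000000859° × 111700 m/° = 0.0959503 m.
E–W at 28.7737°: 0.000000572° × 111700 × cos 28.7737° = 0.000000572 × 111700 × 0.8765 ≈ 0.0560034 m.
Combined displacement = (0.0959503² + 0.0560034²)^½ ≈ 0.111098 m.
That is 0.111098 m = 11.11 cm.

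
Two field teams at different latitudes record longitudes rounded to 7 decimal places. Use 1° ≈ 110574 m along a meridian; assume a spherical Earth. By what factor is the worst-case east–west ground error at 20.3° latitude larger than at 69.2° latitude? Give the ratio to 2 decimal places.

2.64

Rounding to 7 decimal places leaves the longitude within ±5e-08° of the true value.
Error at 20.3° = 5e-08° × 110574 × cos 20.3° ≈ 0.0055287 × 0.9379 = 0.0051853 m.
Error at 69.2° = 5e-08° × 110574 × cos 69.2° ≈ 0.0055287 × 0.3551 = 0.0019633 m.
Ratio: 0.0051853 / 0.0019633 = cos 20.3° / cos 69.2° ≈ 2.6411.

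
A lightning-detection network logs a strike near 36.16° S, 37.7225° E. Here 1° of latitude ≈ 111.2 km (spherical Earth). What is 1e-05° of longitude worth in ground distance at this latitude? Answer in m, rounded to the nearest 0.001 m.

1e-05° of longitude at 36.16° is 1e-05 × 111200 × cos 36.16° ≈ 1e-05 × 89779.8 = 0.897798 m.

0.898 m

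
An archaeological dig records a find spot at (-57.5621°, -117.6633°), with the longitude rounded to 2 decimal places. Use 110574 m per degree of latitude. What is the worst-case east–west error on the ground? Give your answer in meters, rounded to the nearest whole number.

Rounding to 2 decimal places leaves the longitude within ±0.005° of the true value.
Parallels shrink by cos φ, so at 57.5621° a degree of longitude is 110574 × 0.5364 ≈ 59310.3 m.
Maximum E–W displacement: 0.005 × 59310.3 = 296.551 m.

297 meters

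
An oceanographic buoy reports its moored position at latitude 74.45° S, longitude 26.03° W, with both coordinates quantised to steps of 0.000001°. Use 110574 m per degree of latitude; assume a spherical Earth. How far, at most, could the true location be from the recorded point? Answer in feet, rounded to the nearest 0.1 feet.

With a 0.000001° grid the true value lies within half a step, ±0.000001°/2 = ±5e-07°, of the stored one.
North–south component: 5e-07° × 110574 = 0.055287 m.
East–west component at 74.45°: 5e-07° × 110574 × cos 74.45° ≈ 5e-07 × 29642.6 ≈ 0.0148213 m.
The two errors are perpendicular, so the maximum displacement is √(0.055287² + 0.0148213²) ≈ 0.0572392 m.
In feet: 0.0572392 m ÷ 0.3048 ≈ 0.18779 ft.

0.2 feet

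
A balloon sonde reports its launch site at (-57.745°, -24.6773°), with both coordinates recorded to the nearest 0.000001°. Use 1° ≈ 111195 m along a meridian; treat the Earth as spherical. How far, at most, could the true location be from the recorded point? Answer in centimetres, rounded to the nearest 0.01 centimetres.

Rounding to 6 decimal places leaves each coordinate within ±5e-07° of the true value.
North–south component: 5e-07° × 111195 = 0.0555975 m.
Longitude error → 5e-07 × 111195 × cos 57.745° = 5e-07 × 111195 × 0.5337 ≈ 0.0296717 m.
The two errors are perpendicular, so the maximum displacement is √(0.0555975² + 0.0296717²) ≈ 0.0630198 m.
That is 0.0630198 m = 6.302 cm.

6.30 centimetres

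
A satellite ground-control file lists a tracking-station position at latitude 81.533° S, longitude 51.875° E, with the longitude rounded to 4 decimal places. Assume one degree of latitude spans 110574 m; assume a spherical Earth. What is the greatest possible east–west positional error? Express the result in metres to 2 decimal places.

0.81 metres

Rounding to 4 decimal places leaves the longitude within ±5e-05° of the true value.
Parallels shrink by cos φ, so at 81.533° a degree of longitude is 110574 × 0.1472 ≈ 16280.9 m.
Maximum E–W displacement: 5e-05 × 16280.9 = 0.814044 m.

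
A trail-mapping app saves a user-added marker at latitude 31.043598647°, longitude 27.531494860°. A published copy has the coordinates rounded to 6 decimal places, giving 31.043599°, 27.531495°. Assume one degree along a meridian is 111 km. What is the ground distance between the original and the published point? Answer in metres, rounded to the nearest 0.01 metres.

Δlat = 31.043598647 − 31.043599 = -0.000000353°; Δlon = 27.531494860 − 27.531495 = -0.000000140°.
North–south shift: -0.000000353 × 111000 = -0.039183 m.
E–W at 31.0436°: -0.000000140° × 111000 × cos 31.0436° = -0.000000140 × 111000 × 0.8568 ≈ -0.0133143 m.
Combined displacement = (0.039183² + 0.0133143²)^½ ≈ 0.0413833 m.

0.04 metres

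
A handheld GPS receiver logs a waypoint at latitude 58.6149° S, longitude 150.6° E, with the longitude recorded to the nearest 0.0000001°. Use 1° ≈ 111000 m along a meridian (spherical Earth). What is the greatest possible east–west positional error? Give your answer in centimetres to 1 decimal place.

Rounding to 7 decimal places leaves the longitude within ±5e-08° of the true value.
One degree of longitude at 58.6149° is 111000 × cos 58.6149° ≈ 111000 × 0.5208 = 57807.4 m.
East–west error: 5e-08° × 57807.4 m/° ≈ 0.00289037 m.
That is 0.00289037 m = 0.28904 cm.

0.3 centimetres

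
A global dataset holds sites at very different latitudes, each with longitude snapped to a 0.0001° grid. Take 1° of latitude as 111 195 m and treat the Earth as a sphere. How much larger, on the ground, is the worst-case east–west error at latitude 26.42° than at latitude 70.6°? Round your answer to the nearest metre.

3 metres

With a 0.0001° grid the true value lies within half a step, ±0.0001°/2 = ±5e-05°, of the stored one.
Error at 26.42° = 5e-05° × 111195 × cos 26.42° ≈ 5.5598 × 0.8956 = 4.9791 m.
At 70.6°: 5e-05° × 111195 × cos 70.6° = 5e-05 × 111195 × 0.3322 ≈ 1.8467 m.
So the lower-latitude error exceeds the higher by 4.9791 − 1.8467 = 3.1323 m.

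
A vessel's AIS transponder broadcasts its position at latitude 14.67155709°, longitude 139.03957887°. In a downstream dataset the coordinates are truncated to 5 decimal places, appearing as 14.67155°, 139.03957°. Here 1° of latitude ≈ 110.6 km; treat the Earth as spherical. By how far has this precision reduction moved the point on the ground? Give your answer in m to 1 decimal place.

1.2 m

The latitude changed by +0.00000709° and the longitude by +0.00000887°.
North–south shift: 0.00000709 × 110600 = 0.784154 m.
East–west at this latitude: 0.00000887° × 110600 × cos 14.6715° ≈ 0.00000887 × 106994 = 0.949034 m.
Hypotenuse of the two orthogonal shifts: √(0.784154² + 0.949034²) = 1.23108 m.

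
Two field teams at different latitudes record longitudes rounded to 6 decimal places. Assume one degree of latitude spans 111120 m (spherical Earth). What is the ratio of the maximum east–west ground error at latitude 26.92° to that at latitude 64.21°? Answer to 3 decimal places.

2.049

Rounding to 6 decimal places leaves the longitude within ±5e-07° of the true value.
At 26.92°: 5e-07° × 111120 × cos 26.92° = 5e-07 × 111120 × 0.8916 ≈ 0.049539 m.
At 64.21°: 5e-07° × 111120 × cos 64.21° = 5e-07 × 111120 × 0.4351 ≈ 0.024173 m.
The ratio reduces to cos 26.92° / cos 64.21° = 0.8916/0.4351 ≈ 2.0494.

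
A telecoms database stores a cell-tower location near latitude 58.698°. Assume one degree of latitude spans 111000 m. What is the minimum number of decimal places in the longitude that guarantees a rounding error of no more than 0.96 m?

5

At 58.698° one degree of longitude covers 111000 × cos 58.698° ≈ 111000 × 0.5195 ≈ 57669.9 m.
Rounding to N decimal places gives at most 0.5 × 10⁻ᴺ degrees of error, i.e. 0.5 × 10⁻ᴺ × 57669.9 m.
Need 0.5 × 57669.9 × 10⁻ᴺ ≤ 0.96 → 10⁻ᴺ ≤ 3.329e-05, so N ≥ 4.48.
N = 4 would give 2.88 m (too coarse); N = 5 gives 0.288 m ≤ 0.96 m.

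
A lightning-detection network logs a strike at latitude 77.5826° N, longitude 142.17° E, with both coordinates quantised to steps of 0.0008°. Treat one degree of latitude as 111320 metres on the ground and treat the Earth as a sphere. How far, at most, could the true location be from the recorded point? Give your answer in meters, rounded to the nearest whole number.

With a 0.0008° grid the true value lies within half a step, ±0.0008°/2 = ±0.0004°, of the stored one.
North–south component: 0.0004° × 111320 = 44.528 m.
Longitude error → 0.0004 × 111320 × cos 77.5826° = 0.0004 × 111320 × 0.2150 ≈ 9.57494 m.
Worst case both components are at the extreme and orthogonal: √(44.528² + 9.57494²) ≈ 45.5458 m.

46 meters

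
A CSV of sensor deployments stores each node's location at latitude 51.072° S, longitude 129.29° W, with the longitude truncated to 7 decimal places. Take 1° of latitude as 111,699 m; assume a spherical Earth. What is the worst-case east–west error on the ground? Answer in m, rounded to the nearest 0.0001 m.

Truncating at 7 decimal places can drop up to a full unit in the last place, so the longitude may be off by as much as 1e-07°.
One degree of longitude at 51.072° is 111699 × cos 51.072° ≈ 111699 × 0.6283 = 70185.3 m.
East–west error: 1e-07° × 70185.3 m/° ≈ 0.00701853 m.

0.0070 m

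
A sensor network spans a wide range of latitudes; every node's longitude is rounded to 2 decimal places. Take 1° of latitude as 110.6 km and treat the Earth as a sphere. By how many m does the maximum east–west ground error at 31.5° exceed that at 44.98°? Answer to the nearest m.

80 m

Rounding to 2 decimal places leaves the longitude within ±0.005° of the true value.
Error at 31.5° = 0.005° × 110600 × cos 31.5° ≈ 553 × 0.8526 = 471.51 m.
At 44.98°: 0.005° × 110600 × cos 44.98° = 0.005 × 110600 × 0.7074 ≈ 391.17 m.
Difference: 471.51 − 391.17 = 80.343 m.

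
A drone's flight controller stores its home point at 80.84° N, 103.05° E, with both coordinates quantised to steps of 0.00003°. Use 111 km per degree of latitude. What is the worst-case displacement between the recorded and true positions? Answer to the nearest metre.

2 metres

With a 0.00003° grid the true value lies within half a step, ±0.00003°/2 = ±1.5e-05°, of the stored one.
Latitude error → 1.5e-05 × 111000 = 1.665 m along the meridian.
E–W at 80.84°: 1.5e-05° × 111000 × cos 80.84° = 1.5e-05 × 111000 × 0.1592 ≈ 0.265055 m.
Worst case both components are at the extreme and orthogonal: √(1.665² + 0.265055²) ≈ 1.68597 m.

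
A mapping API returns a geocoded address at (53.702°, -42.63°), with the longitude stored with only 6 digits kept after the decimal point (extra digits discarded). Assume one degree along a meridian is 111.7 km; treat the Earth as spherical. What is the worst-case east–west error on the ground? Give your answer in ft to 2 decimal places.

0.22 ft

Truncating at 6 decimal places can drop up to a full unit in the last place, so the longitude may be off by as much as 1e-06°.
Parallels shrink by cos φ, so at 53.702° a degree of longitude is 111700 × 0.5920 ≈ 66124.7 m.
So at most 1e-06° × 66124.7 ≈ 0.0661247 m east–west.
Converting: 0.0661247 m × 3.2808 ft/m ≈ 0.21694 ft.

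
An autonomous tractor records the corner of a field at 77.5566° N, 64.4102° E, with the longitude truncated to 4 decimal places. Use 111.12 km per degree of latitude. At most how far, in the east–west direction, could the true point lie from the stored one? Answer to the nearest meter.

2 meters

Truncating at 4 decimal places can drop up to a full unit in the last place, so the longitude may be off by as much as 0.0001°.
Parallels shrink by cos φ, so at 77.5566° a degree of longitude is 111120 × 0.2155 ≈ 23943.6 m.
Maximum E–W displacement: 0.0001 × 23943.6 = 2.39436 m.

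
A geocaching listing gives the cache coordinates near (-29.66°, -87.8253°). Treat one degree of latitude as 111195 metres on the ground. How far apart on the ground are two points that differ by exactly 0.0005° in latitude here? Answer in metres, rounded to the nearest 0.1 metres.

0.0005° × 111195 m/° = 55.5975 m.

55.6 metres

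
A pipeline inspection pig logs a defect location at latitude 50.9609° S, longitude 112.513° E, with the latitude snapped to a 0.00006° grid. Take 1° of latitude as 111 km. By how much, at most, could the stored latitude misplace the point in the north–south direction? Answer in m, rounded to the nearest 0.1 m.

With a 0.00006° grid the true value lies within half a step, ±0.00006°/2 = ±3e-05°, of the stored one.
Along the meridian that is 3e-05° × 111000 m/° = 3.33 m.

3.3 m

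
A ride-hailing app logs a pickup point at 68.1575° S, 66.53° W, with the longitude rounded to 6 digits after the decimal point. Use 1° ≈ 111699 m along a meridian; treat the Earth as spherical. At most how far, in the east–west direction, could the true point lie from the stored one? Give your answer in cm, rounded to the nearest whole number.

Rounding to 6 decimal places leaves the longitude within ±5e-07° of the true value.
One degree of longitude at 68.1575° is 111699 × cos 68.1575° ≈ 111699 × 0.3721 = 41558.3 m.
East–west error: 5e-07° × 41558.3 m/° ≈ 0.0207792 m.
That is 0.0207792 m = 2.0779 cm.

2 cm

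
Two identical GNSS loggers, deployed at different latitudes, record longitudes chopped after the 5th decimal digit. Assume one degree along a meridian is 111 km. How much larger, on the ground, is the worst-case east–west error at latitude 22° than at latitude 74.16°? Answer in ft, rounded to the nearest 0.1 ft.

Truncating at 5 decimal places can drop up to a full unit in the last place, so the longitude may be off by as much as 1e-05°.
Error at 22° = 1e-05° × 111000 × cos 22° ≈ 1.11 × 0.9272 = 1.0292 m.
Error at 74.16° = 1e-05° × 111000 × cos 74.16° ≈ 1.11 × 0.2730 = 0.30298 m.
Difference: 1.0292 − 0.30298 = 0.7262 m.
In feet: 0.726197 m ÷ 0.3048 ≈ 2.3825 ft.

2.4 ft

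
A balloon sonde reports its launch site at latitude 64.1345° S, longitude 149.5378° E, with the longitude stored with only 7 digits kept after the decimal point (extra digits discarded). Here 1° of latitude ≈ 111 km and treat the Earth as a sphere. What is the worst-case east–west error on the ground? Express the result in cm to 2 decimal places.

Truncating at 7 decimal places can drop up to a full unit in the last place, so the longitude may be off by as much as 1e-07°.
At latitude 64.1345° a degree of longitude spans 111000 m × cos 64.1345° = 111000 × 0.4363 ≈ 48424.9 m.
So at most 1e-07° × 48424.9 ≈ 0.00484249 m east–west.
That is 0.00484249 m = 0.48425 cm.

0.48 cm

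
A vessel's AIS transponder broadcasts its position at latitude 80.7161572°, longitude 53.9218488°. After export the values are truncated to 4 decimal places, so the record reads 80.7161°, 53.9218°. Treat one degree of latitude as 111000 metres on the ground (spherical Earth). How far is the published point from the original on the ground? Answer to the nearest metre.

6 metres

The latitude changed by +0.0000572° and the longitude by +0.0000488°.
N–S: 0.0000572° × 111000 m/° = 6.3492 m.
E–W at 80.7161°: 0.0000488° × 111000 × cos 80.7161° = 0.0000488 × 111000 × 0.1613 ≈ 0.873873 m.
Combined displacement = (6.3492² + 0.873873²)^½ ≈ 6.40906 m.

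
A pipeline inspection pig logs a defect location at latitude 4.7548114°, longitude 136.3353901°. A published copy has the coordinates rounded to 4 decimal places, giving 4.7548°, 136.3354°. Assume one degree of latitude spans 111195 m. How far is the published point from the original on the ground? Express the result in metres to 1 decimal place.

1.7 metres

Δlat = 4.7548114 − 4.7548 = +0.0000114°; Δlon = 136.3353901 − 136.3354 = -0.0000099°.
N–S: 0.0000114° × 111195 m/° = 1.26762 m.
East–west at this latitude: -0.0000099° × 111195 × cos 4.7548° ≈ -0.0000099 × 110812 = -1.09704 m.
Hypotenuse of the two orthogonal shifts: √(1.26762² + 1.09704²) = 1.67642 m.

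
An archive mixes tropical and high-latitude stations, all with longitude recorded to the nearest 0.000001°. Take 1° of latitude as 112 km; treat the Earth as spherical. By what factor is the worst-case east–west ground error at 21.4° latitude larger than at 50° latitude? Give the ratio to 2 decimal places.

Rounding to 6 decimal places leaves the longitude within ±5e-07° of the true value.
At 21.4°: 5e-07° × 112000 × cos 21.4° = 5e-07 × 112000 × 0.9311 ≈ 0.052139 m.
Error at 50° = 5e-07° × 112000 × cos 50° ≈ 0.056 × 0.6428 = 0.035996 m.
Ratio: 0.052139 / 0.035996 = cos 21.4° / cos 50° ≈ 1.4485.

1.45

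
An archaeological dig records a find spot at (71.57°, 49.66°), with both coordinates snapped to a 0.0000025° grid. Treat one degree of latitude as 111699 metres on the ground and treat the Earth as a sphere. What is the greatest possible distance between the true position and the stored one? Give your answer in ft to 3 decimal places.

0.480 ft

With a 0.0000025° grid the true value lies within half a step, ±0.0000025°/2 = ±1.25e-06°, of the stored one.
North–south component: 1.25e-06° × 111699 = 0.139624 m.
E–W at 71.57°: 1.25e-06° × 111699 × cos 71.57° = 1.25e-06 × 111699 × 0.3161 ≈ 0.0441415 m.
The two errors are perpendicular, so the maximum displacement is √(0.139624² + 0.0441415²) ≈ 0.146435 m.
Converting: 0.146435 m × 3.2808 ft/m ≈ 0.48043 ft.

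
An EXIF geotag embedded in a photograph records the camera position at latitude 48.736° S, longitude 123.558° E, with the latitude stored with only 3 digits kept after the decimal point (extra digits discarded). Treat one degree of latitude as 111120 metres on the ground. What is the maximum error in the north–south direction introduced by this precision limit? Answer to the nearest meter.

Truncating at 3 decimal places can drop up to a full unit in the last place, so the latitude may be off by as much as 0.001°.
Along the meridian that is 0.001° × 111120 m/° = 111.12 m.

111 meters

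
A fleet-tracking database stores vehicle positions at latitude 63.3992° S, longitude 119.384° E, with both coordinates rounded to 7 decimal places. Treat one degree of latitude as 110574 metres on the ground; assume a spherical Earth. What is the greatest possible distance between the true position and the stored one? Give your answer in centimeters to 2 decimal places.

Rounding to 7 decimal places leaves each coordinate within ±5e-08° of the true value.
N–S: 5e-08° × 110574 m/° = 0.0055287 m.
E–W at 63.3992°: 5e-08° × 110574 × cos 63.3992° = 5e-08 × 110574 × 0.4478 ≈ 0.00247559 m.
Combining orthogonally: (0.0055287² + 0.00247559²)^½ ≈ 0.00605765 m.
That is 0.00605765 m = 0.60576 cm.

0.61 centimeters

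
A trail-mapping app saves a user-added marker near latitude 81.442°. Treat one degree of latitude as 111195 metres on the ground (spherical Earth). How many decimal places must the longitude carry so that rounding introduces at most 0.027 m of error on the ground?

6 decimal places

At 81.442° one degree of longitude covers 111195 × cos 81.442° ≈ 111195 × 0.1488 ≈ 16547 m.
Rounding to N decimal places gives at most 0.5 × 10⁻ᴺ degrees of error, i.e. 0.5 × 10⁻ᴺ × 16547 m.
Need 0.5 × 16547 × 10⁻ᴺ ≤ 0.027 → 10⁻ᴺ ≤ 3.263e-06, so N ≥ 5.49.
N = 5 would give 0.0827 m (too coarse); N = 6 gives 0.00827 m ≤ 0.027 m.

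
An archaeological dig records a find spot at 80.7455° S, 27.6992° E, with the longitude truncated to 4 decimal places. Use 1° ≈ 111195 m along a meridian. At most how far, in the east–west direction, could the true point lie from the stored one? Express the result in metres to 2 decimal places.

Truncating at 4 decimal places can drop up to a full unit in the last place, so the longitude may be off by as much as 0.0001°.
One degree of longitude at 80.7455° is 111195 × cos 80.7455° ≈ 111195 × 0.1608 = 17882.4 m.
So at most 0.0001° × 17882.4 ≈ 1.78824 m east–west.

1.79 metres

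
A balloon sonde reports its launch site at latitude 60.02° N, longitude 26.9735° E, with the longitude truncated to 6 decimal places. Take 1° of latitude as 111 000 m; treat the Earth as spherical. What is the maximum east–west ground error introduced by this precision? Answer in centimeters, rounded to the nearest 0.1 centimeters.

5.5 centimeters

Truncating at 6 decimal places can drop up to a full unit in the last place, so the longitude may be off by as much as 1e-06°.
At latitude 60.02° a degree of longitude spans 111000 m × cos 60.02° = 111000 × 0.4997 ≈ 55466.4 m.
So at most 1e-06° × 55466.4 ≈ 0.0554664 m east–west.
That is 0.0554664 m = 5.5466 cm.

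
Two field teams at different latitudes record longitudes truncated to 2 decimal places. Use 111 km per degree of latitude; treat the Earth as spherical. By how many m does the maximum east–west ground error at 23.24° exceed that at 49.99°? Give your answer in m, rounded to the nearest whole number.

306 m

Truncating at 2 decimal places can drop up to a full unit in the last place, so the longitude may be off by as much as 0.01°.
Error at 23.24° = 0.01° × 111000 × cos 23.24° ≈ 1110 × 0.9189 = 1019.9 m.
Error at 49.99° = 0.01° × 111000 × cos 49.99° ≈ 1110 × 0.6429 = 713.64 m.
Difference: 1019.9 − 713.64 = 306.29 m.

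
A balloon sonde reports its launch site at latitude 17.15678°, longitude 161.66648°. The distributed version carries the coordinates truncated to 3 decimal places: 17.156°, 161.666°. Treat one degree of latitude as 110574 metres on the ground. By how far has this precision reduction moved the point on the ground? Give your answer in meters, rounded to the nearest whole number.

The latitude changed by +0.00078° and the longitude by +0.00048°.
N–S: 0.00078° × 110574 m/° = 86.2477 m.
E–W at 17.156°: 0.00048° × 110574 × cos 17.156° = 0.00048 × 110574 × 0.9555 ≈ 50.7139 m.
Hypotenuse of the two orthogonal shifts: √(86.2477² + 50.7139²) = 100.053 m.

100 meters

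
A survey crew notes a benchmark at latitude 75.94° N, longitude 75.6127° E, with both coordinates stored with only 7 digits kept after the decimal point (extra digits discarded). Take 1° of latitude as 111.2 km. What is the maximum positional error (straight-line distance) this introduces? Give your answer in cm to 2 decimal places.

1.14 cm

Truncating at 7 decimal places can drop up to a full unit in the last place, so each coordinate may be off by as much as 1e-07°.
Latitude error → 1e-07 × 111200 = 0.01112 m along the meridian.
Longitude error → 1e-07 × 111200 × cos 75.94° = 1e-07 × 111200 × 0.2429 ≈ 0.00270147 m.
Worst case both components are at the extreme and orthogonal: √(0.01112² + 0.00270147²) ≈ 0.0114434 m.
That is 0.0114434 m = 1.1443 cm.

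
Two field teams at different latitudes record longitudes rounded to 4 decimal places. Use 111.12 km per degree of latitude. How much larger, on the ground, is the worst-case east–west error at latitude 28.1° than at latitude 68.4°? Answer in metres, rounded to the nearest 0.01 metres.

2.86 metres

Rounding to 4 decimal places leaves the longitude within ±5e-05° of the true value.
At 28.1°: 5e-05° × 111120 × cos 28.1° = 5e-05 × 111120 × 0.8821 ≈ 4.9011 m.
At 68.4°: 5e-05° × 111120 × cos 68.4° = 5e-05 × 111120 × 0.3681 ≈ 2.0453 m.
Difference: 4.9011 − 2.0453 = 2.8558 m.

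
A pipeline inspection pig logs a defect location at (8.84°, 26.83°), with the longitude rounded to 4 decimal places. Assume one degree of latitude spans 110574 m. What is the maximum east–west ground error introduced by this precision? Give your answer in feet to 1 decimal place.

Rounding to 4 decimal places leaves the longitude within ±5e-05° of the true value.
One degree of longitude at 8.84° is 110574 × cos 8.84° ≈ 110574 × 0.9881 = 109261 m.
East–west error: 5e-05° × 109261 m/° ≈ 5.46303 m.
Converting: 5.46303 m × 3.2808 ft/m ≈ 17.923 ft.

17.9 feet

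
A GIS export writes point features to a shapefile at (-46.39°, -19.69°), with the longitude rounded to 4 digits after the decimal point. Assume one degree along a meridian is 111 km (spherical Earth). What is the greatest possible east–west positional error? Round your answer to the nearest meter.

Rounding to 4 decimal places leaves the longitude within ±5e-05° of the true value.
One degree of longitude at 46.39° is 111000 × cos 46.39° ≈ 111000 × 0.6897 = 76561.8 m.
Maximum E–W displacement: 5e-05 × 76561.8 = 3.82809 m.

4 meters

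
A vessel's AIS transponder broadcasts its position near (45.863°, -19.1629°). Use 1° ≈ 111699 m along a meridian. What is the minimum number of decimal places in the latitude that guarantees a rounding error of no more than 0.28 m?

6 decimal places

One degree of latitude covers 111699 m.
N decimal places → at most half a unit in the last place, 0.5 × 10⁻ᴺ° = 111699/2 × 10⁻ᴺ m.
Setting 55849.5 × 10⁻ᴺ ≤ 0.28 gives 10ᴺ ≥ 1.995e+05, i.e. N ≥ 5.30.
N = 5 would give 0.558 m (too coarse); N = 6 gives 0.0558 m ≤ 0.28 m.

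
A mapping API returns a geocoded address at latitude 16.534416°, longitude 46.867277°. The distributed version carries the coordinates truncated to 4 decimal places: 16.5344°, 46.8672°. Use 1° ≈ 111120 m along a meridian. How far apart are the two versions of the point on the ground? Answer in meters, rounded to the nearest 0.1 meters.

8.4 meters

The latitude changed by +0.000016° and the longitude by +0.000077°.
N–S: 0.000016° × 111120 m/° = 1.77792 m.
E–W at 16.5344°: 0.000077° × 111120 × cos 16.5344° = 0.000077 × 111120 × 0.9586 ≈ 8.20243 m.
Hypotenuse of the two orthogonal shifts: √(1.77792² + 8.20243²) = 8.39291 m.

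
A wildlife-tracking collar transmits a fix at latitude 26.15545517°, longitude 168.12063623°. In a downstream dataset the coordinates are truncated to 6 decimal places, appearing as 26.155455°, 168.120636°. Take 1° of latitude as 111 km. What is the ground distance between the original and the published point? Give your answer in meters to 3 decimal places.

0.030 meters

The latitude changed by +0.00000017° and the longitude by +0.00000023°.
North–south shift: 0.00000017 × 111000 = 0.01887 m.
East–west at this latitude: 0.00000023° × 111000 × cos 26.1555° ≈ 0.00000023 × 99633.7 = 0.0229158 m.
Distance: √(0.01887² + 0.0229158²) ≈ 0.0296852 m.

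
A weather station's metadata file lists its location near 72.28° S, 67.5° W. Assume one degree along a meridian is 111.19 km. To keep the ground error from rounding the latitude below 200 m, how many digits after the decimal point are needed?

3 decimal places

One degree of latitude covers 111190 m.
With N decimal places the half-ulp bound is 0.5·10⁻ᴺ°, or 0.5·10⁻ᴺ × 111190 m on the ground.
Setting 55595 × 10⁻ᴺ ≤ 200 gives 10ᴺ ≥ 278, i.e. N ≥ 2.44.
N = 2 would give 556 m (too coarse); N = 3 gives 55.6 m ≤ 200 m.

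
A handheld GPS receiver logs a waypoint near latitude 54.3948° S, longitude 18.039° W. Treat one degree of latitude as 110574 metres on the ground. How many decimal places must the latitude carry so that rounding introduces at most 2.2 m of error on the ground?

5

One degree of latitude covers 110574 m.
With N decimal places the half-ulp bound is 0.5·10⁻ᴺ°, or 0.5·10⁻ᴺ × 110574 m on the ground.
Need 0.5 × 110574 × 10⁻ᴺ ≤ 2.2 → 10⁻ᴺ ≤ 3.979e-05, so N ≥ 4.40.
At 4 places the error can reach 5.53 m, but 5 places keeps it to 0.553 m.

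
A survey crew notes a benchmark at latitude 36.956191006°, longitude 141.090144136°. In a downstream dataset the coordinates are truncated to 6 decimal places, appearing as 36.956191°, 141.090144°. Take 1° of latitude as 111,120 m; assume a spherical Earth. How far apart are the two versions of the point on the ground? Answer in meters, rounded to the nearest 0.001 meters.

Δlat = 36.956191006 − 36.956191 = +0.000000006°; Δlon = 141.090144136 − 141.090144 = +0.000000136°.
N–S: 0.000000006° × 111120 m/° = 0.00066672 m.
East–west at this latitude: 0.000000136° × 111120 × cos 36.9562° ≈ 0.000000136 × 88795.5 = 0.0120762 m.
Hypotenuse of the two orthogonal shifts: √(0.00066672² + 0.0120762²) = 0.0120946 m.

0.012 meters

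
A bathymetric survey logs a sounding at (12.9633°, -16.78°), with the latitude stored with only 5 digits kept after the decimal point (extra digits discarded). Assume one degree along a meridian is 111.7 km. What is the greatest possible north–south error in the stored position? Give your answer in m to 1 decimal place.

1.1 m

Truncating at 5 decimal places can drop up to a full unit in the last place, so the latitude may be off by as much as 1e-05°.
So the N–S error is at most 1e-05 × 111700 = 1.117 m.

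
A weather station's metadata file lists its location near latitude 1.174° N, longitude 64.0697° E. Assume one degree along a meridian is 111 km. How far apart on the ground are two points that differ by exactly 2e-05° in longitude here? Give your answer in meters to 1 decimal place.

One degree of longitude here spans 111000 × cos 1.174° = 111000 × 0.9998 ≈ 110977 m; 2e-05° of that is 2.21953 m.

2.2 meters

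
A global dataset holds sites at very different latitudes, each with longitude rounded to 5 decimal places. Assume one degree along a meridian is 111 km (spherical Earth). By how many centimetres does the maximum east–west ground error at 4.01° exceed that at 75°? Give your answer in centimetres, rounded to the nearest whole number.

Rounding to 5 decimal places leaves the longitude within ±5e-06° of the true value.
Error at 4.01° = 5e-06° × 111000 × cos 4.01° ≈ 0.555 × 0.9976 = 0.55364 m.
Error at 75° = 5e-06° × 111000 × cos 75° ≈ 0.555 × 0.2588 = 0.14364 m.
Difference: 0.55364 − 0.14364 = 0.41 m.
That is 0.409997 m = 41 cm.

41 centimetres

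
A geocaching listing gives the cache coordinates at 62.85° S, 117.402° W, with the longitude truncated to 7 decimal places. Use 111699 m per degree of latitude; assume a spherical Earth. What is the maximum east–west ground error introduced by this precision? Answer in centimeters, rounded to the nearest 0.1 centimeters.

Truncating at 7 decimal places can drop up to a full unit in the last place, so the longitude may be off by as much as 1e-07°.
Parallels shrink by cos φ, so at 62.85° a degree of longitude is 111699 × 0.4563 ≈ 50970.7 m.
Maximum E–W displacement: 1e-07 × 50970.7 = 0.00509707 m.
That is 0.00509707 m = 0.50971 cm.

0.5 centimeters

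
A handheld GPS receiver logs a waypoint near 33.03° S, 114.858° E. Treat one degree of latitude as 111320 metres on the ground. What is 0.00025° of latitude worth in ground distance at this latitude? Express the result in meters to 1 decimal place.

27.8 meters

0.00025° × 111320 m/° = 27.83 m.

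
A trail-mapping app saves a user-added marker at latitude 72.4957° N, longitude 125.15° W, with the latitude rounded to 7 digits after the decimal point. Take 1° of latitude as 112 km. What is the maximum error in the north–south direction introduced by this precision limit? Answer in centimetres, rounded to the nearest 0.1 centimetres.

Rounding to 7 decimal places leaves the latitude within ±5e-08° of the true value.
Along the meridian that is 5e-08° × 112000 m/° = 0.0056 m.
That is 0.0056 m = 0.56 cm.

0.6 centimetres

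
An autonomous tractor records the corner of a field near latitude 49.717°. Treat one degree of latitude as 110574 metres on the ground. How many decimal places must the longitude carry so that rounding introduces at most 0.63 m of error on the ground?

At 49.717° one degree of longitude covers 110574 × cos 49.717° ≈ 110574 × 0.6466 ≈ 71493.1 m.
N decimal places → at most half a unit in the last place, 0.5 × 10⁻ᴺ° = 71493.1/2 × 10⁻ᴺ m.
Setting 35746.6 × 10⁻ᴺ ≤ 0.63 gives 10ᴺ ≥ 5.674e+04, i.e. N ≥ 4.75.
So 5 decimal places suffice (0.357 m); 4 would allow up to 3.57 m.

5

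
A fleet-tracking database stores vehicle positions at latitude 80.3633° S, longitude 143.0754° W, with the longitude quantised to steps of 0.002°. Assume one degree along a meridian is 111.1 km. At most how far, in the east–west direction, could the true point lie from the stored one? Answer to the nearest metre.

With a 0.002° grid the true value lies within half a step, ±0.002°/2 = ±0.001°, of the stored one.
At latitude 80.3633° a degree of longitude spans 111100 m × cos 80.3633° = 111100 × 0.1674 ≈ 18598.2 m.
East–west error: 0.001° × 18598.2 m/° ≈ 18.5982 m.

19 metres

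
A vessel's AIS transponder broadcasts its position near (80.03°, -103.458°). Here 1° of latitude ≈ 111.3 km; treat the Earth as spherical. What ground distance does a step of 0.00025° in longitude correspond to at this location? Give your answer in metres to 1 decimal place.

4.8 metres

One degree of longitude here spans 111300 × cos 80.03° = 111300 × 0.1731 ≈ 19269.6 m; 0.00025° of that is 4.81741 m.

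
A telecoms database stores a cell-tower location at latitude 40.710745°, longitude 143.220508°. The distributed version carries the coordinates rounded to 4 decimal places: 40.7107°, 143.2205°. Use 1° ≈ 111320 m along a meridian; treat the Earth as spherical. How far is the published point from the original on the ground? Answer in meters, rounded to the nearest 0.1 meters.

5.1 meters

Δlat = 40.710745 − 40.7107 = +0.000045°; Δlon = 143.220508 − 143.2205 = +0.000008°.
N–S: 0.000045° × 111320 m/° = 5.0094 m.
East–west at this latitude: 0.000008° × 111320 × cos 40.7107° ≈ 0.000008 × 84382 = 0.675056 m.
Hypotenuse of the two orthogonal shifts: √(5.0094² + 0.675056²) = 5.05468 m.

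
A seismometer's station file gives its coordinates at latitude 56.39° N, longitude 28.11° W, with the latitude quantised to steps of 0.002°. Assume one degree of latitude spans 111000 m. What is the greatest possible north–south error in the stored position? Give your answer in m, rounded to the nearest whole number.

With a 0.002° grid the true value lies within half a step, ±0.002°/2 = ±0.001°, of the stored one.
So the N–S error is at most 0.001 × 111000 = 111 m.

111 m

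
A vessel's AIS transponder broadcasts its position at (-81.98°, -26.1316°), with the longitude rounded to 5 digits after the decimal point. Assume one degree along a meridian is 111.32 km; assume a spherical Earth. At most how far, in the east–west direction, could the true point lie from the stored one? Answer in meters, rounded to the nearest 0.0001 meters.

0.0777 meters

Rounding to 5 decimal places leaves the longitude within ±5e-06° of the true value.
Parallels shrink by cos φ, so at 81.98° a degree of longitude is 111320 × 0.1395 ≈ 15531.2 m.
Maximum E–W displacement: 5e-06 × 15531.2 = 0.0776561 m.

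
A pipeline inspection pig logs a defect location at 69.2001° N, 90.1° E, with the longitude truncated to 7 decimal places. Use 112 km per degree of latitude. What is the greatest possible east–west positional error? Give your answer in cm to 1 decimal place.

0.4 cm

Truncating at 7 decimal places can drop up to a full unit in the last place, so the longitude may be off by as much as 1e-07°.
At latitude 69.2001° a degree of longitude spans 112000 m × cos 69.2001° = 112000 × 0.3551 ≈ 39771.8 m.
East–west error: 1e-07° × 39771.8 m/° ≈ 0.00397718 m.
That is 0.00397718 m = 0.39772 cm.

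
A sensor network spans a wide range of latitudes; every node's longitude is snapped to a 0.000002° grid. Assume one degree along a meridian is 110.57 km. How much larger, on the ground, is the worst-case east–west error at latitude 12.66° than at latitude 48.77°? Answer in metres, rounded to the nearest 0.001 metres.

0.035 metres

With a 0.000002° grid the true value lies within half a step, ±0.000002°/2 = ±1e-06°, of the stored one.
Error at 12.66° = 1e-06° × 110570 × cos 12.66° ≈ 0.11057 × 0.9757 = 0.10788 m.
Error at 48.77° = 1e-06° × 110570 × cos 48.77° ≈ 0.11057 × 0.6591 = 0.072875 m.
So the lower-latitude error exceeds the higher by 0.10788 − 0.072875 = 0.035007 m.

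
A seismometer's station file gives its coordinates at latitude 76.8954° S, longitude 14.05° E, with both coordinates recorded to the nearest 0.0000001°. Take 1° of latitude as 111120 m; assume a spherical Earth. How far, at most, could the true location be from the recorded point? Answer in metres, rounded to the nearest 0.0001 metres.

0.0057 metres

Rounding to 7 decimal places leaves each coordinate within ±5e-08° of the true value.
N–S: 5e-08° × 111120 m/° = 0.005556 m.
East–west component at 76.8954°: 5e-08° × 111120 × cos 76.8954° ≈ 5e-08 × 25194.2 ≈ 0.00125971 m.
Combining orthogonally: (0.005556² + 0.00125971²)^½ ≈ 0.00569702 m.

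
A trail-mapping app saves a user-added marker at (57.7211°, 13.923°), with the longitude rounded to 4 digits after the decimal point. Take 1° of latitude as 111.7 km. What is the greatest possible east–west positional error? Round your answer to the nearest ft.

Rounding to 4 decimal places leaves the longitude within ±5e-05° of the true value.
Parallels shrink by cos φ, so at 57.7211° a degree of longitude is 111700 × 0.5340 ≈ 59652.4 m.
East–west error: 5e-05° × 59652.4 m/° ≈ 2.98262 m.
Converting: 2.98262 m × 3.2808 ft/m ≈ 9.7855 ft.

10 ft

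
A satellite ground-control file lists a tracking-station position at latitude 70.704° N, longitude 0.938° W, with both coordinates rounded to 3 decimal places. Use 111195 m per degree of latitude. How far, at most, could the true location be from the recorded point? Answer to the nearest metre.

Rounding to 3 decimal places leaves each coordinate within ±0.0005° of the true value.
North–south component: 0.0005° × 111195 = 55.5975 m.
East–west component at 70.704°: 0.0005° × 111195 × cos 70.704° ≈ 0.0005 × 36744.2 ≈ 18.3721 m.
The two errors are perpendicular, so the maximum displacement is √(55.5975² + 18.3721²) ≈ 58.5544 m.

59 metres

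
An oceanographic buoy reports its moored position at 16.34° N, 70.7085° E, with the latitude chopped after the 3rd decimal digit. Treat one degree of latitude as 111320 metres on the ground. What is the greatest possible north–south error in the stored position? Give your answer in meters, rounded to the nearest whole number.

111 meters

Truncating at 3 decimal places can drop up to a full unit in the last place, so the latitude may be off by as much as 0.001°.
North–south distance: 0.001° × 111320 m/° = 111.32 m.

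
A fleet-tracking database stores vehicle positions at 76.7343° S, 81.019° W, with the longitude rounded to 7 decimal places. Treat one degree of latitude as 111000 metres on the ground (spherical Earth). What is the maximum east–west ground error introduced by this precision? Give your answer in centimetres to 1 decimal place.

Rounding to 7 decimal places leaves the longitude within ±5e-08° of the true value.
Parallels shrink by cos φ, so at 76.7343° a degree of longitude is 111000 × 0.2295 ≈ 25470.8 m.
East–west error: 5e-08° × 25470.8 m/° ≈ 0.00127354 m.
That is 0.00127354 m = 0.12735 cm.

0.1 centimetres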